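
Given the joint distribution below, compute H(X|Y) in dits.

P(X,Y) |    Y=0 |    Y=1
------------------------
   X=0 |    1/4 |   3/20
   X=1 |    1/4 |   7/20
0.2832 dits

Using the chain rule: H(X|Y) = H(X,Y) - H(Y)

First, compute H(X,Y) = 0.5842 dits

Marginal P(Y) = (1/2, 1/2)
H(Y) = 0.3010 dits

H(X|Y) = H(X,Y) - H(Y) = 0.5842 - 0.3010 = 0.2832 dits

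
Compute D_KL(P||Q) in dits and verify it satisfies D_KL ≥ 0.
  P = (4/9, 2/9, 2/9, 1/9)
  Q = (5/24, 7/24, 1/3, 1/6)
0.0613 dits

KL divergence satisfies the Gibbs inequality: D_KL(P||Q) ≥ 0 for all distributions P, Q.

D_KL(P||Q) = Σ p(x) log(p(x)/q(x))
Term by term:
  x=0: 4/9 × log_10[(4/9)/(5/24)] = 0.1462
  x=1: 2/9 × log_10[(2/9)/(7/24)] = -0.0262
  x=2: 2/9 × log_10[(2/9)/(1/3)] = -0.0391
  x=3: 1/9 × log_10[(1/9)/(1/6)] = -0.0196
D_KL(P||Q) = 0.0613 dits

D_KL(P||Q) = 0.0613 ≥ 0 ✓

This non-negativity is a fundamental property: relative entropy cannot be negative because it measures how different Q is from P.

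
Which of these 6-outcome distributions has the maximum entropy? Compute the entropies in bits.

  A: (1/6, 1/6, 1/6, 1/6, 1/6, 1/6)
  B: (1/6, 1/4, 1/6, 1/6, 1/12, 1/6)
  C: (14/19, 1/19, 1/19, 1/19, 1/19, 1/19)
A

For a discrete distribution over n outcomes, entropy is maximized by the uniform distribution.

Computing entropies:
H(A) = 2.5850 bits
H(B) = 2.5221 bits
H(C) = 1.4425 bits

The uniform distribution (where all probabilities equal 1/6) achieves the maximum entropy of log_2(6) = 2.5850 bits.

Distribution A has the highest entropy.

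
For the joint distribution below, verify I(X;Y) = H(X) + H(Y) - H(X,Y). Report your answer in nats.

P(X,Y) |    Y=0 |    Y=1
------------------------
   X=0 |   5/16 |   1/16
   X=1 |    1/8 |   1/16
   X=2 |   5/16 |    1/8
I(X;Y) = 0.0123 nats

Mutual information has multiple equivalent forms:
- I(X;Y) = H(X) - H(X|Y)
- I(X;Y) = H(Y) - H(Y|X)
- I(X;Y) = H(X) + H(Y) - H(X,Y)

Computing all quantities:
H(X) = 1.0434, H(Y) = 0.5623, H(X,Y) = 1.5934
H(X|Y) = 1.0311, H(Y|X) = 0.5500

Verification:
H(X) - H(X|Y) = 1.0434 - 1.0311 = 0.0123
H(Y) - H(Y|X) = 0.5623 - 0.5500 = 0.0123
H(X) + H(Y) - H(X,Y) = 1.0434 + 0.5623 - 1.5934 = 0.0123

All forms give I(X;Y) = 0.0123 nats. ✓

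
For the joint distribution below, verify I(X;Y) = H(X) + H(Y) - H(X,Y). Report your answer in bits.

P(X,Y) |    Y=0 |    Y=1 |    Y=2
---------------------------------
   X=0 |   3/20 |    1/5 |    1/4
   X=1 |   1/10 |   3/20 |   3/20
I(X;Y) = 0.0016 bits

Mutual information has multiple equivalent forms:
- I(X;Y) = H(X) - H(X|Y)
- I(X;Y) = H(Y) - H(Y|X)
- I(X;Y) = H(X) + H(Y) - H(X,Y)

Computing all quantities:
H(X) = 0.9710, H(Y) = 1.5589, H(X,Y) = 2.5282
H(X|Y) = 0.9693, H(Y|X) = 1.5573

Verification:
H(X) - H(X|Y) = 0.9710 - 0.9693 = 0.0016
H(Y) - H(Y|X) = 1.5589 - 1.5573 = 0.0016
H(X) + H(Y) - H(X,Y) = 0.9710 + 1.5589 - 2.5282 = 0.0016

All forms give I(X;Y) = 0.0016 bits. ✓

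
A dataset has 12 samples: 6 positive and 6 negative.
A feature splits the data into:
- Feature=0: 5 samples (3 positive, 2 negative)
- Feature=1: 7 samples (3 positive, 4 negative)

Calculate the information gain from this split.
0.0207 bits

Information Gain = H(Y) - H(Y|Feature)

Before split:
P(positive) = 6/12 = 0.5000
H(Y) = 1.0000 bits

After split:
Feature=0: H = 0.9710 bits (weight = 5/12)
Feature=1: H = 0.9852 bits (weight = 7/12)
H(Y|Feature) = (5/12)×0.9710 + (7/12)×0.9852 = 0.9793 bits

Information Gain = 1.0000 - 0.9793 = 0.0207 bits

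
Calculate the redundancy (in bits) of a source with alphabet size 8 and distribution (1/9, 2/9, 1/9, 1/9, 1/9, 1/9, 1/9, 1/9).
0.0523 bits

Redundancy measures how far a source is from maximum entropy:
R = H_max - H(X)

Maximum entropy for 8 symbols: H_max = log_2(8) = 3.0000 bits
Actual entropy: H(X) = 2.9477 bits
Redundancy: R = 3.0000 - 2.9477 = 0.0523 bits

This redundancy represents potential for compression: the source could be compressed by 0.0523 bits per symbol.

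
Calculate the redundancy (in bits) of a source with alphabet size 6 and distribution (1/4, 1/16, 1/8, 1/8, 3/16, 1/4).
0.1321 bits

Redundancy measures how far a source is from maximum entropy:
R = H_max - H(X)

Maximum entropy for 6 symbols: H_max = log_2(6) = 2.5850 bits
Actual entropy: H(X) = 2.4528 bits
Redundancy: R = 2.5850 - 2.4528 = 0.1321 bits

This redundancy represents potential for compression: the source could be compressed by 0.1321 bits per symbol.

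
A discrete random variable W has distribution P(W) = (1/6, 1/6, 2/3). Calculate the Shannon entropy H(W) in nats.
0.8676 nats

Shannon entropy is H(X) = -Σ p(x) log p(x).

For P = (1/6, 1/6, 2/3):
H = -1/6 × log_e(1/6) -1/6 × log_e(1/6) -2/3 × log_e(2/3)
H = 0.8676 nats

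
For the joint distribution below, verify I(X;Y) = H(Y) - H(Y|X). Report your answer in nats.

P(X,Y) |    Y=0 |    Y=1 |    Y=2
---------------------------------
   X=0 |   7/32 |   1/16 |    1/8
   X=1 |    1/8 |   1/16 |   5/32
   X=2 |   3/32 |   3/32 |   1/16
I(X;Y) = 0.0347 nats

Mutual information has multiple equivalent forms:
- I(X;Y) = H(X) - H(X|Y)
- I(X;Y) = H(Y) - H(Y|X)
- I(X;Y) = H(X) + H(Y) - H(X,Y)

Computing all quantities:
H(X) = 1.0796, H(Y) = 1.0612, H(X,Y) = 2.1061
H(X|Y) = 1.0449, H(Y|X) = 1.0265

Verification:
H(X) - H(X|Y) = 1.0796 - 1.0449 = 0.0347
H(Y) - H(Y|X) = 1.0612 - 1.0265 = 0.0347
H(X) + H(Y) - H(X,Y) = 1.0796 + 1.0612 - 2.1061 = 0.0347

All forms give I(X;Y) = 0.0347 nats. ✓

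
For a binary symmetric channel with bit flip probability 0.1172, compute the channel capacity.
0.4787 bits

For a binary symmetric channel (BSC) with error probability p:
Capacity C = 1 - H(p) bits per symbol

where H(p) = -p log₂(p) - (1-p) log₂(1-p) is the binary entropy function.

H(0.1172) = 0.5213 bits
C = 1 - 0.5213 = 0.4787 bits per symbol

This means we can reliably transmit up to 0.4787 bits of information per channel use.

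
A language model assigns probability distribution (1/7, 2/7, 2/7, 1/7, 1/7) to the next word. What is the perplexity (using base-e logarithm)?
4.7107

Perplexity is e^H (or exp(H) for natural log).

First, H = -Σ p log p = 1.5498 nats
Perplexity = e^1.5498 = 4.7107

Interpretation: The model's uncertainty is equivalent to choosing uniformly among 4.7 options.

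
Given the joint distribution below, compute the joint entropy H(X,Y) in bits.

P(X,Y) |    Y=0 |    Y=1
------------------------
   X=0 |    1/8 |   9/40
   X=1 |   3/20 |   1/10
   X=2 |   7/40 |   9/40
2.5262 bits

Joint entropy is H(X,Y) = -Σ_{x,y} p(x,y) log p(x,y).

Summing over all non-zero entries:
H(X,Y) = -[1/8·log_2(1/8) + 9/40·log_2(9/40) + 3/20·log_2(3/20) + 1/10·log_2(1/10) + 7/40·log_2(7/40) + 9/40·log_2(9/40)]
H(X,Y) = 2.5262 bits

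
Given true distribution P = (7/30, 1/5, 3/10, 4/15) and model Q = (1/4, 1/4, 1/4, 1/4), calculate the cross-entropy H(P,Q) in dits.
0.6021 dits

Cross-entropy: H(P,Q) = -Σ p(x) log q(x)

Alternatively: H(P,Q) = H(P) + D_KL(P||Q)
H(P) = 0.5972 dits
D_KL(P||Q) = 0.0049 dits

H(P,Q) = 0.5972 + 0.0049 = 0.6021 dits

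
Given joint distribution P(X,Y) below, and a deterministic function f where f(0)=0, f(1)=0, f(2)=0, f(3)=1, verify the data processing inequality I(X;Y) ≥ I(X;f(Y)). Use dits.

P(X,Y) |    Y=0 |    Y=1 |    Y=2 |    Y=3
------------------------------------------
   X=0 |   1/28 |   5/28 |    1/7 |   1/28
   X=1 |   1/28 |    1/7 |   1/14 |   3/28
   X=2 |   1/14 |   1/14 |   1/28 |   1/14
I(X;Y) = 0.0304, I(X;f(Y)) = 0.0140, inequality holds: 0.0304 ≥ 0.0140

Data Processing Inequality: For any Markov chain X → Y → Z, we have I(X;Y) ≥ I(X;Z).

Here Z = f(Y) is a deterministic function of Y, forming X → Y → Z.

Original I(X;Y) = 0.0304 dits

After applying f:
P(X,Z) where Z=f(Y):
- P(X,Z=0) = P(X,Y=0) + P(X,Y=1) + P(X,Y=2)
- P(X,Z=1) = P(X,Y=3)

I(X;Z) = I(X;f(Y)) = 0.0140 dits

Verification: 0.0304 ≥ 0.0140 ✓

Information cannot be created by processing; the function f can only lose information about X.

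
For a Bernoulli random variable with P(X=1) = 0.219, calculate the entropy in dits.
0.2283 dits

The binary entropy function is:
H(p) = -p log(p) - (1-p) log(1-p)

H(0.219) = -0.219 × log_10(0.219) - 0.781 × log_10(0.781)
H(0.219) = 0.2283 dits

Note: Binary entropy is maximized at p=0.5 (H=1 bit) and minimized at p=0 or p=1 (H=0).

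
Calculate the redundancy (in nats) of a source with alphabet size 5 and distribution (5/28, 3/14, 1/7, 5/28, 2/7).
0.0281 nats

Redundancy measures how far a source is from maximum entropy:
R = H_max - H(X)

Maximum entropy for 5 symbols: H_max = log_e(5) = 1.6094 nats
Actual entropy: H(X) = 1.5813 nats
Redundancy: R = 1.6094 - 1.5813 = 0.0281 nats

This redundancy represents potential for compression: the source could be compressed by 0.0281 nats per symbol.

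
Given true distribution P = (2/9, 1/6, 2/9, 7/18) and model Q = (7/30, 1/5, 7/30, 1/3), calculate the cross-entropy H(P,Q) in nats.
1.3423 nats

Cross-entropy: H(P,Q) = -Σ p(x) log q(x)

Alternatively: H(P,Q) = H(P) + D_KL(P||Q)
H(P) = 1.3344 nats
D_KL(P||Q) = 0.0079 nats

H(P,Q) = 1.3344 + 0.0079 = 1.3423 nats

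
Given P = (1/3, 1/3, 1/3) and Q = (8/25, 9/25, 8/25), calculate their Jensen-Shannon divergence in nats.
0.0004 nats

Jensen-Shannon divergence is:
JSD(P||Q) = 0.5 × D_KL(P||M) + 0.5 × D_KL(Q||M)
where M = 0.5 × (P + Q) is the mixture distribution.

M = 0.5 × (1/3, 1/3, 1/3) + 0.5 × (8/25, 9/25, 8/25) = (0.326667, 0.346667, 0.326667)

D_KL(P||M) = 0.0004 nats
D_KL(Q||M) = 0.0004 nats

JSD(P||Q) = 0.5 × 0.0004 + 0.5 × 0.0004 = 0.0004 nats

Unlike KL divergence, JSD is symmetric and bounded: 0 ≤ JSD ≤ log(2).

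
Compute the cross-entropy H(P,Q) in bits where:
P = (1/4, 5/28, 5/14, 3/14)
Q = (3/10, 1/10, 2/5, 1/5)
1.9971 bits

Cross-entropy: H(P,Q) = -Σ p(x) log q(x)

Alternatively: H(P,Q) = H(P) + D_KL(P||Q)
H(P) = 1.9506 bits
D_KL(P||Q) = 0.0466 bits

H(P,Q) = 1.9506 + 0.0466 = 1.9971 bits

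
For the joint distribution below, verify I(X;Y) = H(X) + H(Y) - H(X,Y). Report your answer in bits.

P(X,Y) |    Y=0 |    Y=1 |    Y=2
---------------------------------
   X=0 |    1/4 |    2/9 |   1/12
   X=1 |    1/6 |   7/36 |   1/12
I(X;Y) = 0.0045 bits

Mutual information has multiple equivalent forms:
- I(X;Y) = H(X) - H(X|Y)
- I(X;Y) = H(Y) - H(Y|X)
- I(X;Y) = H(X) + H(Y) - H(X,Y)

Computing all quantities:
H(X) = 0.9911, H(Y) = 1.4834, H(X,Y) = 2.4699
H(X|Y) = 0.9866, H(Y|X) = 1.4788

Verification:
H(X) - H(X|Y) = 0.9911 - 0.9866 = 0.0045
H(Y) - H(Y|X) = 1.4834 - 1.4788 = 0.0045
H(X) + H(Y) - H(X,Y) = 0.9911 + 1.4834 - 2.4699 = 0.0045

All forms give I(X;Y) = 0.0045 bits. ✓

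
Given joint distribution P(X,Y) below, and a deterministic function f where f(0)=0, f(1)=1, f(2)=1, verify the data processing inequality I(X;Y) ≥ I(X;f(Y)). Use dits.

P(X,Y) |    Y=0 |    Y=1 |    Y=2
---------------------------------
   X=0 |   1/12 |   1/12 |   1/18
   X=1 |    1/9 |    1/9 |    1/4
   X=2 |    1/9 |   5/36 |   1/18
I(X;Y) = 0.0255, I(X;f(Y)) = 0.0046, inequality holds: 0.0255 ≥ 0.0046

Data Processing Inequality: For any Markov chain X → Y → Z, we have I(X;Y) ≥ I(X;Z).

Here Z = f(Y) is a deterministic function of Y, forming X → Y → Z.

Original I(X;Y) = 0.0255 dits

After applying f:
P(X,Z) where Z=f(Y):
- P(X,Z=0) = P(X,Y=0)
- P(X,Z=1) = P(X,Y=1) + P(X,Y=2)

I(X;Z) = I(X;f(Y)) = 0.0046 dits

Verification: 0.0255 ≥ 0.0046 ✓

Information cannot be created by processing; the function f can only lose information about X.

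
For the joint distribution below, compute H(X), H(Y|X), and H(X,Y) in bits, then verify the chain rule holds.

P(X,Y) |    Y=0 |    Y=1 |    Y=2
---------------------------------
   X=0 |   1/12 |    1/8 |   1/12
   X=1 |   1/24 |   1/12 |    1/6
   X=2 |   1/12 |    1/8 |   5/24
H(X,Y) = 3.0383, H(X) = 1.5632, H(Y|X) = 1.4751 (all in bits)

Chain rule: H(X,Y) = H(X) + H(Y|X)

Left side — joint entropy directly:
H(X,Y) = -Σ p(x,y) log p(x,y) = 3.0383 bits

Right side — compute H(Y|X) from the conditional distributions:
P(X) = (7/24, 7/24, 5/12), so H(X) = 1.5632 bits
H(Y|X) = Σ_x P(X=x) · H(Y|X=x):
  P(Y|X=0) = (2/7, 3/7, 2/7), H(Y|X=0) = 1.5567, weight P(X=0) = 7/24
  P(Y|X=1) = (1/7, 2/7, 4/7), H(Y|X=1) = 1.3788, weight P(X=1) = 7/24
  P(Y|X=2) = (1/5, 3/10, 1/2), H(Y|X=2) = 1.4855, weight P(X=2) = 5/12
H(Y|X) = 1.4751 bits

H(X) + H(Y|X) = 1.5632 + 1.4751 = 3.0383 bits

Both sides equal 3.0383 bits. ✓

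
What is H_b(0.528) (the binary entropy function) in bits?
0.9977 bits

The binary entropy function is:
H(p) = -p log(p) - (1-p) log(1-p)

H(0.528) = -0.528 × log_2(0.528) - 0.472 × log_2(0.472)
H(0.528) = 0.9977 bits

Note: Binary entropy is maximized at p=0.5 (H=1 bit) and minimized at p=0 or p=1 (H=0).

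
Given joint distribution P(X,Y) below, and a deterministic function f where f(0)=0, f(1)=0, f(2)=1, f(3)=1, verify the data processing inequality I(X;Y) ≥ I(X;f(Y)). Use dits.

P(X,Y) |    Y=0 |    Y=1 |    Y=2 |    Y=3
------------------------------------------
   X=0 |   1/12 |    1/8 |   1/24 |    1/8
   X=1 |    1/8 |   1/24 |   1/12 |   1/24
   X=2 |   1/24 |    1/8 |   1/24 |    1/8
I(X;Y) = 0.0354, I(X;f(Y)) = 0.0008, inequality holds: 0.0354 ≥ 0.0008

Data Processing Inequality: For any Markov chain X → Y → Z, we have I(X;Y) ≥ I(X;Z).

Here Z = f(Y) is a deterministic function of Y, forming X → Y → Z.

Original I(X;Y) = 0.0354 dits

After applying f:
P(X,Z) where Z=f(Y):
- P(X,Z=0) = P(X,Y=0) + P(X,Y=1)
- P(X,Z=1) = P(X,Y=2) + P(X,Y=3)

I(X;Z) = I(X;f(Y)) = 0.0008 dits

Verification: 0.0354 ≥ 0.0008 ✓

Information cannot be created by processing; the function f can only lose information about X.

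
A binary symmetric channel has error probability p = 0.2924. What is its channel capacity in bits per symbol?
0.1282 bits

For a binary symmetric channel (BSC) with error probability p:
Capacity C = 1 - H(p) bits per symbol

where H(p) = -p log₂(p) - (1-p) log₂(1-p) is the binary entropy function.

H(0.2924) = 0.8718 bits
C = 1 - 0.8718 = 0.1282 bits per symbol

This means we can reliably transmit up to 0.1282 bits of information per channel use.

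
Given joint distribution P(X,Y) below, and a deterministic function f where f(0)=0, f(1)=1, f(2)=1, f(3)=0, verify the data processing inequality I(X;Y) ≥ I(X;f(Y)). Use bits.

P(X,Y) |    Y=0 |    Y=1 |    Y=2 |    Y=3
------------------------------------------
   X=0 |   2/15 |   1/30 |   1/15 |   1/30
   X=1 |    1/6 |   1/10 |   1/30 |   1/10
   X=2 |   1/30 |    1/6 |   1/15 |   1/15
I(X;Y) = 0.1610, I(X;f(Y)) = 0.0812, inequality holds: 0.1610 ≥ 0.0812

Data Processing Inequality: For any Markov chain X → Y → Z, we have I(X;Y) ≥ I(X;Z).

Here Z = f(Y) is a deterministic function of Y, forming X → Y → Z.

Original I(X;Y) = 0.1610 bits

After applying f:
P(X,Z) where Z=f(Y):
- P(X,Z=0) = P(X,Y=0) + P(X,Y=3)
- P(X,Z=1) = P(X,Y=1) + P(X,Y=2)

I(X;Z) = I(X;f(Y)) = 0.0812 bits

Verification: 0.1610 ≥ 0.0812 ✓

Information cannot be created by processing; the function f can only lose information about X.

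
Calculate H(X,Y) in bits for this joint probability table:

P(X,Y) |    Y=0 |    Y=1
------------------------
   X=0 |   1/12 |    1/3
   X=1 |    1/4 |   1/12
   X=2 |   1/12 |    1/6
2.3554 bits

Joint entropy is H(X,Y) = -Σ_{x,y} p(x,y) log p(x,y).

Summing over all non-zero entries:
H(X,Y) = -[1/12·log_2(1/12) + 1/3·log_2(1/3) + 1/4·log_2(1/4) + 1/12·log_2(1/12) + 1/12·log_2(1/12) + 1/6·log_2(1/6)]
H(X,Y) = 2.3554 bits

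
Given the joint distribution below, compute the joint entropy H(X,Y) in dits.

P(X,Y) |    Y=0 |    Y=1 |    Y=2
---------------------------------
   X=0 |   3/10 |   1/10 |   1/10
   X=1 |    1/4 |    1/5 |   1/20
0.7122 dits

Joint entropy is H(X,Y) = -Σ_{x,y} p(x,y) log p(x,y).

Summing over all non-zero entries:
H(X,Y) = -[3/10·log_10(3/10) + 1/10·log_10(1/10) + 1/10·log_10(1/10) + 1/4·log_10(1/4) + 1/5·log_10(1/5) + 1/20·log_10(1/20)]
H(X,Y) = 0.7122 dits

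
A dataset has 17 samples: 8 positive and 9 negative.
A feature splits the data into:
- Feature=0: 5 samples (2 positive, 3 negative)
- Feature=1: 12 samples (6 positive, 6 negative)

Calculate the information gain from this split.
0.0060 bits

Information Gain = H(Y) - H(Y|Feature)

Before split:
P(positive) = 8/17 = 0.4706
H(Y) = 0.9975 bits

After split:
Feature=0: H = 0.9710 bits (weight = 5/17)
Feature=1: H = 1.0000 bits (weight = 12/17)
H(Y|Feature) = (5/17)×0.9710 + (12/17)×1.0000 = 0.9915 bits

Information Gain = 0.9975 - 0.9915 = 0.0060 bits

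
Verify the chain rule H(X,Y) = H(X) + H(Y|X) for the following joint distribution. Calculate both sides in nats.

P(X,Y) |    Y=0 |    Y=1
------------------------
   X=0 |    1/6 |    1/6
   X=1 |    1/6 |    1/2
H(X,Y) = 1.2425, H(X) = 0.6365, H(Y|X) = 0.6059 (all in nats)

Chain rule: H(X,Y) = H(X) + H(Y|X)

Left side — joint entropy directly:
H(X,Y) = -Σ p(x,y) log p(x,y) = 1.2425 nats

Right side — compute H(Y|X) from the conditional distributions:
P(X) = (1/3, 2/3), so H(X) = 0.6365 nats
H(Y|X) = Σ_x P(X=x) · H(Y|X=x):
  P(Y|X=0) = (1/2, 1/2), H(Y|X=0) = 0.6931, weight P(X=0) = 1/3
  P(Y|X=1) = (1/4, 3/4), H(Y|X=1) = 0.5623, weight P(X=1) = 2/3
H(Y|X) = 0.6059 nats

H(X) + H(Y|X) = 0.6365 + 0.6059 = 1.2425 nats

Both sides equal 1.2425 nats. ✓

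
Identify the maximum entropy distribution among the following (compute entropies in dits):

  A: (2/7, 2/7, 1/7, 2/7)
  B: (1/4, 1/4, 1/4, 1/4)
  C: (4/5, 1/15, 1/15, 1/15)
B

For a discrete distribution over n outcomes, entropy is maximized by the uniform distribution.

Computing entropies:
H(A) = 0.5871 dits
H(B) = 0.6021 dits
H(C) = 0.3127 dits

The uniform distribution (where all probabilities equal 1/4) achieves the maximum entropy of log_10(4) = 0.6021 dits.

Distribution B has the highest entropy.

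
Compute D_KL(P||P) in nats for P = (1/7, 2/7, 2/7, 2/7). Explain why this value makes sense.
0.0000 nats

KL divergence satisfies the Gibbs inequality: D_KL(P||Q) ≥ 0 for all distributions P, Q.

D_KL(P||Q) = Σ p(x) log(p(x)/q(x))
Each term is p(x) × log_e(p(x)/p(x)) = p(x) × log_e(1) = 0, so the sum is 0.
D_KL(P||Q) = 0.0000 nats

When P = Q, the KL divergence is exactly 0, as there is no 'divergence' between identical distributions.

This non-negativity is a fundamental property: relative entropy cannot be negative because it measures how different Q is from P.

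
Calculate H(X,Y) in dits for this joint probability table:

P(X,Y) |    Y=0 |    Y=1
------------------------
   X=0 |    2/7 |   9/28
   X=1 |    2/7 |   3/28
0.5733 dits

Joint entropy is H(X,Y) = -Σ_{x,y} p(x,y) log p(x,y).

Summing over all non-zero entries:
H(X,Y) = -[2/7·log_10(2/7) + 9/28·log_10(9/28) + 2/7·log_10(2/7) + 3/28·log_10(3/28)]
H(X,Y) = 0.5733 dits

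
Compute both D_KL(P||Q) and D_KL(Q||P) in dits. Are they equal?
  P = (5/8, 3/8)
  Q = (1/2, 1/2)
D_KL(P||Q) = 0.0137, D_KL(Q||P) = 0.0140

KL divergence is not symmetric: D_KL(P||Q) ≠ D_KL(Q||P) in general.

D_KL(P||Q) = 0.0137 dits
D_KL(Q||P) = 0.0140 dits

No, they are not equal!

This asymmetry is why KL divergence is not a true distance metric.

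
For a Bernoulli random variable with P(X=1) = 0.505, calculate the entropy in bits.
0.9999 bits

The binary entropy function is:
H(p) = -p log(p) - (1-p) log(1-p)

H(0.505) = -0.505 × log_2(0.505) - 0.495 × log_2(0.495)
H(0.505) = 0.9999 bits

Note: Binary entropy is maximized at p=0.5 (H=1 bit) and minimized at p=0 or p=1 (H=0).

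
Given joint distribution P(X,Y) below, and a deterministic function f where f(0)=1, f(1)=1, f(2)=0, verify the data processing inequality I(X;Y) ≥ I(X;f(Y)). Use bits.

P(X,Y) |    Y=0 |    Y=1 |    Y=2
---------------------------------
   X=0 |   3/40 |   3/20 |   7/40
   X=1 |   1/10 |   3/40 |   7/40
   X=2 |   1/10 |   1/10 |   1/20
I(X;Y) = 0.0629, I(X;f(Y)) = 0.0450, inequality holds: 0.0629 ≥ 0.0450

Data Processing Inequality: For any Markov chain X → Y → Z, we have I(X;Y) ≥ I(X;Z).

Here Z = f(Y) is a deterministic function of Y, forming X → Y → Z.

Original I(X;Y) = 0.0629 bits

After applying f:
P(X,Z) where Z=f(Y):
- P(X,Z=0) = P(X,Y=2)
- P(X,Z=1) = P(X,Y=0) + P(X,Y=1)

I(X;Z) = I(X;f(Y)) = 0.0450 bits

Verification: 0.0629 ≥ 0.0450 ✓

Information cannot be created by processing; the function f can only lose information about X.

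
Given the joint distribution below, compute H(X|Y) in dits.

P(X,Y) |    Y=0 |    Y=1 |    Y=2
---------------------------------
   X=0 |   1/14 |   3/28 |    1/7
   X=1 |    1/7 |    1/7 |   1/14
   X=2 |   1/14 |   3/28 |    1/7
0.4615 dits

Using the chain rule: H(X|Y) = H(X,Y) - H(Y)

First, compute H(X,Y) = 0.9364 dits

Marginal P(Y) = (2/7, 5/14, 5/14)
H(Y) = 0.4748 dits

H(X|Y) = H(X,Y) - H(Y) = 0.9364 - 0.4748 = 0.4615 dits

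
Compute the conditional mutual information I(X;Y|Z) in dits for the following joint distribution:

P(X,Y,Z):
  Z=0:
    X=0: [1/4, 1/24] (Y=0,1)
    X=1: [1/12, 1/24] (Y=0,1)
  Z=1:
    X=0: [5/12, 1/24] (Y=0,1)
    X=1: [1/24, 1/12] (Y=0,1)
0.0405 dits

Conditional mutual information: I(X;Y|Z) = H(X|Z) + H(Y|Z) - H(X,Y|Z)

H(Z) = 0.2950
H(X,Z) = 0.5371 → H(X|Z) = 0.2422
H(Y,Z) = 0.5172 → H(Y|Z) = 0.2222
H(X,Y,Z) = 0.7188 → H(X,Y|Z) = 0.4239

I(X;Y|Z) = 0.2422 + 0.2222 - 0.4239 = 0.0405 dits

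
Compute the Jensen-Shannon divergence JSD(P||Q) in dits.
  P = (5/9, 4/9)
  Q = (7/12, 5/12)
0.0002 dits

Jensen-Shannon divergence is:
JSD(P||Q) = 0.5 × D_KL(P||M) + 0.5 × D_KL(Q||M)
where M = 0.5 × (P + Q) is the mixture distribution.

M = 0.5 × (5/9, 4/9) + 0.5 × (7/12, 5/12) = (0.569444, 0.430556)

D_KL(P||M) = 0.0002 dits
D_KL(Q||M) = 0.0002 dits

JSD(P||Q) = 0.5 × 0.0002 + 0.5 × 0.0002 = 0.0002 dits

Unlike KL divergence, JSD is symmetric and bounded: 0 ≤ JSD ≤ log(2).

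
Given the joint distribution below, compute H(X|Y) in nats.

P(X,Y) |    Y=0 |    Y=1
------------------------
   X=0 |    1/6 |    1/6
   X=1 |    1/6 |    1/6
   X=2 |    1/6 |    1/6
1.0986 nats

Using the chain rule: H(X|Y) = H(X,Y) - H(Y)

First, compute H(X,Y) = 1.7918 nats

Marginal P(Y) = (1/2, 1/2)
H(Y) = 0.6931 nats

H(X|Y) = H(X,Y) - H(Y) = 1.7918 - 0.6931 = 1.0986 nats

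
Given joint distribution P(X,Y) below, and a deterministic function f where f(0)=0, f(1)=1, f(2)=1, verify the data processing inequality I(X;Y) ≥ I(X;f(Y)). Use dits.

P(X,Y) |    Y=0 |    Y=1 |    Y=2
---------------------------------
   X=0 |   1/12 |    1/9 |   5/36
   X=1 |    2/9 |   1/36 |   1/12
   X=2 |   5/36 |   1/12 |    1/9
I(X;Y) = 0.0295, I(X;f(Y)) = 0.0265, inequality holds: 0.0295 ≥ 0.0265

Data Processing Inequality: For any Markov chain X → Y → Z, we have I(X;Y) ≥ I(X;Z).

Here Z = f(Y) is a deterministic function of Y, forming X → Y → Z.

Original I(X;Y) = 0.0295 dits

After applying f:
P(X,Z) where Z=f(Y):
- P(X,Z=0) = P(X,Y=0)
- P(X,Z=1) = P(X,Y=1) + P(X,Y=2)

I(X;Z) = I(X;f(Y)) = 0.0265 dits

Verification: 0.0295 ≥ 0.0265 ✓

Information cannot be created by processing; the function f can only lose information about X.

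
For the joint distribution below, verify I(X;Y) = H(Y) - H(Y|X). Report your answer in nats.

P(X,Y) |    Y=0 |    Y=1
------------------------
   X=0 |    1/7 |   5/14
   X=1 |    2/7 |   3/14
I(X;Y) = 0.0423 nats

Mutual information has multiple equivalent forms:
- I(X;Y) = H(X) - H(X|Y)
- I(X;Y) = H(Y) - H(Y|X)
- I(X;Y) = H(X) + H(Y) - H(X,Y)

Computing all quantities:
H(X) = 0.6931, H(Y) = 0.6829, H(X,Y) = 1.3337
H(X|Y) = 0.6508, H(Y|X) = 0.6406

Verification:
H(X) - H(X|Y) = 0.6931 - 0.6508 = 0.0423
H(Y) - H(Y|X) = 0.6829 - 0.6406 = 0.0423
H(X) + H(Y) - H(X,Y) = 0.6931 + 0.6829 - 1.3337 = 0.0423

All forms give I(X;Y) = 0.0423 nats. ✓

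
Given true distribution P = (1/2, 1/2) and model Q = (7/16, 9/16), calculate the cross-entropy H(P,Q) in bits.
1.0114 bits

Cross-entropy: H(P,Q) = -Σ p(x) log q(x)

Alternatively: H(P,Q) = H(P) + D_KL(P||Q)
H(P) = 1.0000 bits
D_KL(P||Q) = 0.0114 bits

H(P,Q) = 1.0000 + 0.0114 = 1.0114 bits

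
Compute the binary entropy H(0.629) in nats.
0.6595 nats

The binary entropy function is:
H(p) = -p log(p) - (1-p) log(1-p)

H(0.629) = -0.629 × log_e(0.629) - 0.371 × log_e(0.371)
H(0.629) = 0.6595 nats

Note: Binary entropy is maximized at p=0.5 (H=1 bit) and minimized at p=0 or p=1 (H=0).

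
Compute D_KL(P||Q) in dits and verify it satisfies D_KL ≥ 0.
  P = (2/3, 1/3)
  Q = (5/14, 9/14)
0.0856 dits

KL divergence satisfies the Gibbs inequality: D_KL(P||Q) ≥ 0 for all distributions P, Q.

D_KL(P||Q) = Σ p(x) log(p(x)/q(x))
Term by term:
  x=0: 2/3 × log_10[(2/3)/(5/14)] = 0.1807
  x=1: 1/3 × log_10[(1/3)/(9/14)] = -0.0951
D_KL(P||Q) = 0.0856 dits

D_KL(P||Q) = 0.0856 ≥ 0 ✓

This non-negativity is a fundamental property: relative entropy cannot be negative because it measures how different Q is from P.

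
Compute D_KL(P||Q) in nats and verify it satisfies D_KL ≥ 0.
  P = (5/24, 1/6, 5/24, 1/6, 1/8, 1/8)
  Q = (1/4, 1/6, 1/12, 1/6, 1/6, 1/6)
0.0810 nats

KL divergence satisfies the Gibbs inequality: D_KL(P||Q) ≥ 0 for all distributions P, Q.

D_KL(P||Q) = Σ p(x) log(p(x)/q(x))
Term by term:
  x=0: 5/24 × log_e[(5/24)/(1/4)] = -0.0380
  x=1: 1/6 × log_e[(1/6)/(1/6)] = 0.0000
  x=2: 5/24 × log_e[(5/24)/(1/12)] = 0.1909
  x=3: 1/6 × log_e[(1/6)/(1/6)] = 0.0000
  x=4: 1/8 × log_e[(1/8)/(1/6)] = -0.0360
  x=5: 1/8 × log_e[(1/8)/(1/6)] = -0.0360
D_KL(P||Q) = 0.0810 nats

D_KL(P||Q) = 0.0810 ≥ 0 ✓

This non-negativity is a fundamental property: relative entropy cannot be negative because it measures how different Q is from P.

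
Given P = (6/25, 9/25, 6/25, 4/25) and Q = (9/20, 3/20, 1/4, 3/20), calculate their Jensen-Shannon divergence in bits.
0.0557 bits

Jensen-Shannon divergence is:
JSD(P||Q) = 0.5 × D_KL(P||M) + 0.5 × D_KL(Q||M)
where M = 0.5 × (P + Q) is the mixture distribution.

M = 0.5 × (6/25, 9/25, 6/25, 4/25) + 0.5 × (9/20, 3/20, 1/4, 3/20) = (0.345, 0.255, 0.245, 0.155)

D_KL(P||M) = 0.0536 bits
D_KL(Q||M) = 0.0579 bits

JSD(P||Q) = 0.5 × 0.0536 + 0.5 × 0.0579 = 0.0557 bits

Unlike KL divergence, JSD is symmetric and bounded: 0 ≤ JSD ≤ log(2).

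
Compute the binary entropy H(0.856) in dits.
0.1790 dits

The binary entropy function is:
H(p) = -p log(p) - (1-p) log(1-p)

H(0.856) = -0.856 × log_10(0.856) - 0.144 × log_10(0.144)
H(0.856) = 0.1790 dits

Note: Binary entropy is maximized at p=0.5 (H=1 bit) and minimized at p=0 or p=1 (H=0).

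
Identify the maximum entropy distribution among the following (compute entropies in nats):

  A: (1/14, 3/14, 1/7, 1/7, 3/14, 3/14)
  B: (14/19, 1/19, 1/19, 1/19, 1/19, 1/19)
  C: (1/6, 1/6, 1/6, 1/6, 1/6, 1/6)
C

For a discrete distribution over n outcomes, entropy is maximized by the uniform distribution.

Computing entropies:
H(A) = 1.7348 nats
H(B) = 0.9999 nats
H(C) = 1.7918 nats

The uniform distribution (where all probabilities equal 1/6) achieves the maximum entropy of log_e(6) = 1.7918 nats.

Distribution C has the highest entropy.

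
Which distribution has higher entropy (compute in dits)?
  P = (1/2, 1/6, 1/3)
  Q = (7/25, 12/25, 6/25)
Q

Computing entropies in dits:
H(P) = 0.4392
H(Q) = 0.4565

Distribution Q has higher entropy.

Intuition: The distribution closer to uniform (more spread out) has higher entropy.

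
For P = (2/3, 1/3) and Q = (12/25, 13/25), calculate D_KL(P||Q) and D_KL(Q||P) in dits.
D_KL(P||Q) = 0.0307, D_KL(Q||P) = 0.0319

KL divergence is not symmetric: D_KL(P||Q) ≠ D_KL(Q||P) in general.

D_KL(P||Q) = 0.0307 dits
D_KL(Q||P) = 0.0319 dits

No, they are not equal!

This asymmetry is why KL divergence is not a true distance metric.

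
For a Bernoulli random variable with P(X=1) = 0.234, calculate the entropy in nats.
0.5441 nats

The binary entropy function is:
H(p) = -p log(p) - (1-p) log(1-p)

H(0.234) = -0.234 × log_e(0.234) - 0.766 × log_e(0.766)
H(0.234) = 0.5441 nats

Note: Binary entropy is maximized at p=0.5 (H=1 bit) and minimized at p=0 or p=1 (H=0).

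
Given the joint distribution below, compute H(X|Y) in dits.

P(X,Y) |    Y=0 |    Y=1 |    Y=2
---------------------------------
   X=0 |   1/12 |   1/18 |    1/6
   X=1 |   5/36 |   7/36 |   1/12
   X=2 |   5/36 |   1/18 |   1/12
0.4393 dits

Using the chain rule: H(X|Y) = H(X,Y) - H(Y)

First, compute H(X,Y) = 0.9154 dits

Marginal P(Y) = (13/36, 11/36, 1/3)
H(Y) = 0.4761 dits

H(X|Y) = H(X,Y) - H(Y) = 0.9154 - 0.4761 = 0.4393 dits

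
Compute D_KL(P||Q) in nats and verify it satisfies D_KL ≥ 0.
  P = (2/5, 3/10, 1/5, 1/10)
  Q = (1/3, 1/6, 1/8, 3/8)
0.2111 nats

KL divergence satisfies the Gibbs inequality: D_KL(P||Q) ≥ 0 for all distributions P, Q.

D_KL(P||Q) = Σ p(x) log(p(x)/q(x))
Term by term:
  x=0: 2/5 × log_e[(2/5)/(1/3)] = 0.0729
  x=1: 3/10 × log_e[(3/10)/(1/6)] = 0.1763
  x=2: 1/5 × log_e[(1/5)/(1/8)] = 0.0940
  x=3: 1/10 × log_e[(1/10)/(3/8)] = -0.1322
D_KL(P||Q) = 0.2111 nats

D_KL(P||Q) = 0.2111 ≥ 0 ✓

This non-negativity is a fundamental property: relative entropy cannot be negative because it measures how different Q is from P.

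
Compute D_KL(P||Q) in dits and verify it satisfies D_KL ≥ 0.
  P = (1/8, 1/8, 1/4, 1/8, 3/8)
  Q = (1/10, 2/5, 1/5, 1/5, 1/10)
0.1629 dits

KL divergence satisfies the Gibbs inequality: D_KL(P||Q) ≥ 0 for all distributions P, Q.

D_KL(P||Q) = Σ p(x) log(p(x)/q(x))
Term by term:
  x=0: 1/8 × log_10[(1/8)/(1/10)] = 0.0121
  x=1: 1/8 × log_10[(1/8)/(2/5)] = -0.0631
  x=2: 1/4 × log_10[(1/4)/(1/5)] = 0.0242
  x=3: 1/8 × log_10[(1/8)/(1/5)] = -0.0255
  x=4: 3/8 × log_10[(3/8)/(1/10)] = 0.2153
D_KL(P||Q) = 0.1629 dits

D_KL(P||Q) = 0.1629 ≥ 0 ✓

This non-negativity is a fundamental property: relative entropy cannot be negative because it measures how different Q is from P.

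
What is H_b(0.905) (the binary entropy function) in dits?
0.1363 dits

The binary entropy function is:
H(p) = -p log(p) - (1-p) log(1-p)

H(0.905) = -0.905 × log_10(0.905) - 0.095 × log_10(0.095)
H(0.905) = 0.1363 dits

Note: Binary entropy is maximized at p=0.5 (H=1 bit) and minimized at p=0 or p=1 (H=0).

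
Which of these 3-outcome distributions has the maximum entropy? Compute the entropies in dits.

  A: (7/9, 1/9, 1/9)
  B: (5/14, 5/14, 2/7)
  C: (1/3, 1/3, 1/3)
C

For a discrete distribution over n outcomes, entropy is maximized by the uniform distribution.

Computing entropies:
H(A) = 0.2969 dits
H(B) = 0.4748 dits
H(C) = 0.4771 dits

The uniform distribution (where all probabilities equal 1/3) achieves the maximum entropy of log_10(3) = 0.4771 dits.

Distribution C has the highest entropy.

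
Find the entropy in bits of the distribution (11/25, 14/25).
0.9896 bits

Shannon entropy is H(X) = -Σ p(x) log p(x).

For P = (11/25, 14/25):
H = -11/25 × log_2(11/25) -14/25 × log_2(14/25)
H = 0.9896 bits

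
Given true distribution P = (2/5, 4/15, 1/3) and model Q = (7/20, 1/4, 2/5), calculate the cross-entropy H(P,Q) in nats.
1.0950 nats

Cross-entropy: H(P,Q) = -Σ p(x) log q(x)

Alternatively: H(P,Q) = H(P) + D_KL(P||Q)
H(P) = 1.0852 nats
D_KL(P||Q) = 0.0098 nats

H(P,Q) = 1.0852 + 0.0098 = 1.0950 nats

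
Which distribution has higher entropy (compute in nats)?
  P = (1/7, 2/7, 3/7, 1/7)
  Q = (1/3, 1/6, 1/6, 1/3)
Q

Computing entropies in nats:
H(P) = 1.2770
H(Q) = 1.3297

Distribution Q has higher entropy.

Intuition: The distribution closer to uniform (more spread out) has higher entropy.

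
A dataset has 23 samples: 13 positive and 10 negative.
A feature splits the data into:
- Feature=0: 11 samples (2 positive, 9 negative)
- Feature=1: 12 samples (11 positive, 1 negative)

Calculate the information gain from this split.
0.4446 bits

Information Gain = H(Y) - H(Y|Feature)

Before split:
P(positive) = 13/23 = 0.5652
H(Y) = 0.9877 bits

After split:
Feature=0: H = 0.6840 bits (weight = 11/23)
Feature=1: H = 0.4138 bits (weight = 12/23)
H(Y|Feature) = (11/23)×0.6840 + (12/23)×0.4138 = 0.5431 bits

Information Gain = 0.9877 - 0.5431 = 0.4446 bits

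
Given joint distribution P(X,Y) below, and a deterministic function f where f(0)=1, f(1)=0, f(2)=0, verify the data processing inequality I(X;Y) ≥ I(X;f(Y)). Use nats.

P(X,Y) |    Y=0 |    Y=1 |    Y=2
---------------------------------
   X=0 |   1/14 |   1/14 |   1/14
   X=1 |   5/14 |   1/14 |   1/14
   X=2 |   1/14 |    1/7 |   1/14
I(X;Y) = 0.1040, I(X;f(Y)) = 0.0969, inequality holds: 0.1040 ≥ 0.0969

Data Processing Inequality: For any Markov chain X → Y → Z, we have I(X;Y) ≥ I(X;Z).

Here Z = f(Y) is a deterministic function of Y, forming X → Y → Z.

Original I(X;Y) = 0.1040 nats

After applying f:
P(X,Z) where Z=f(Y):
- P(X,Z=0) = P(X,Y=1) + P(X,Y=2)
- P(X,Z=1) = P(X,Y=0)

I(X;Z) = I(X;f(Y)) = 0.0969 nats

Verification: 0.1040 ≥ 0.0969 ✓

Information cannot be created by processing; the function f can only lose information about X.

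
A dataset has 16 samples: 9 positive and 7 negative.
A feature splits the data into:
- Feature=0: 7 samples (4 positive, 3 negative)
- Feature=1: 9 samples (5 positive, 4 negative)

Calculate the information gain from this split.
0.0002 bits

Information Gain = H(Y) - H(Y|Feature)

Before split:
P(positive) = 9/16 = 0.5625
H(Y) = 0.9887 bits

After split:
Feature=0: H = 0.9852 bits (weight = 7/16)
Feature=1: H = 0.9911 bits (weight = 9/16)
H(Y|Feature) = (7/16)×0.9852 + (9/16)×0.9911 = 0.9885 bits

Information Gain = 0.9887 - 0.9885 = 0.0002 bits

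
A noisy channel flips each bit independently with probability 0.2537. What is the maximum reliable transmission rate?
0.1829 bits

For a binary symmetric channel (BSC) with error probability p:
Capacity C = 1 - H(p) bits per symbol

where H(p) = -p log₂(p) - (1-p) log₂(1-p) is the binary entropy function.

H(0.2537) = 0.8171 bits
C = 1 - 0.8171 = 0.1829 bits per symbol

This means we can reliably transmit up to 0.1829 bits of information per channel use.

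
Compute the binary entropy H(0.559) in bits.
0.9899 bits

The binary entropy function is:
H(p) = -p log(p) - (1-p) log(1-p)

H(0.559) = -0.559 × log_2(0.559) - 0.441 × log_2(0.441)
H(0.559) = 0.9899 bits

Note: Binary entropy is maximized at p=0.5 (H=1 bit) and minimized at p=0 or p=1 (H=0).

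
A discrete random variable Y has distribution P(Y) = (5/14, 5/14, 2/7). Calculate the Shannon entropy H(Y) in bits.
1.5774 bits

Shannon entropy is H(X) = -Σ p(x) log p(x).

For P = (5/14, 5/14, 2/7):
H = -5/14 × log_2(5/14) -5/14 × log_2(5/14) -2/7 × log_2(2/7)
H = 1.5774 bits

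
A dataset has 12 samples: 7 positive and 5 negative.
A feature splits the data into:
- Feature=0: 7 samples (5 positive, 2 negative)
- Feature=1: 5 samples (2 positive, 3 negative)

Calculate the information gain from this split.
0.0718 bits

Information Gain = H(Y) - H(Y|Feature)

Before split:
P(positive) = 7/12 = 0.5833
H(Y) = 0.9799 bits

After split:
Feature=0: H = 0.8631 bits (weight = 7/12)
Feature=1: H = 0.9710 bits (weight = 5/12)
H(Y|Feature) = (7/12)×0.8631 + (5/12)×0.9710 = 0.9080 bits

Information Gain = 0.9799 - 0.9080 = 0.0718 bits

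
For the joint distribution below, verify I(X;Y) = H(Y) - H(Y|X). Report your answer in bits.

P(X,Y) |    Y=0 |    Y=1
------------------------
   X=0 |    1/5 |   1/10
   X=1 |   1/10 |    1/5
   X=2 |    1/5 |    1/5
I(X;Y) = 0.0490 bits

Mutual information has multiple equivalent forms:
- I(X;Y) = H(X) - H(X|Y)
- I(X;Y) = H(Y) - H(Y|X)
- I(X;Y) = H(X) + H(Y) - H(X,Y)

Computing all quantities:
H(X) = 1.5710, H(Y) = 1.0000, H(X,Y) = 2.5219
H(X|Y) = 1.5219, H(Y|X) = 0.9510

Verification:
H(X) - H(X|Y) = 1.5710 - 1.5219 = 0.0490
H(Y) - H(Y|X) = 1.0000 - 0.9510 = 0.0490
H(X) + H(Y) - H(X,Y) = 1.5710 + 1.0000 - 2.5219 = 0.0490

All forms give I(X;Y) = 0.0490 bits. ✓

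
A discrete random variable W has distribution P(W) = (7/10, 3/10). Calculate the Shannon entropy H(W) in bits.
0.8813 bits

Shannon entropy is H(X) = -Σ p(x) log p(x).

For P = (7/10, 3/10):
H = -7/10 × log_2(7/10) -3/10 × log_2(3/10)
H = 0.8813 bits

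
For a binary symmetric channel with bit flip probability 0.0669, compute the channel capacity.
0.6458 bits

For a binary symmetric channel (BSC) with error probability p:
Capacity C = 1 - H(p) bits per symbol

where H(p) = -p log₂(p) - (1-p) log₂(1-p) is the binary entropy function.

H(0.0669) = 0.3542 bits
C = 1 - 0.3542 = 0.6458 bits per symbol

This means we can reliably transmit up to 0.6458 bits of information per channel use.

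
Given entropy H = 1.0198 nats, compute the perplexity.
2.7726

Perplexity is e^H (or exp(H) for natural log).

H = 1.0198 nats
Perplexity = e^1.0198 = 2.7726

Interpretation: The model's uncertainty is equivalent to choosing uniformly among 2.8 options.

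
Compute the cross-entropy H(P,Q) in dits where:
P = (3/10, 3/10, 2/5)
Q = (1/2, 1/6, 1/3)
0.5146 dits

Cross-entropy: H(P,Q) = -Σ p(x) log q(x)

Alternatively: H(P,Q) = H(P) + D_KL(P||Q)
H(P) = 0.4729 dits
D_KL(P||Q) = 0.0417 dits

H(P,Q) = 0.4729 + 0.0417 = 0.5146 dits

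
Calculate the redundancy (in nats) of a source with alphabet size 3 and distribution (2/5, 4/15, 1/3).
0.0134 nats

Redundancy measures how far a source is from maximum entropy:
R = H_max - H(X)

Maximum entropy for 3 symbols: H_max = log_e(3) = 1.0986 nats
Actual entropy: H(X) = 1.0852 nats
Redundancy: R = 1.0986 - 1.0852 = 0.0134 nats

This redundancy represents potential for compression: the source could be compressed by 0.0134 nats per symbol.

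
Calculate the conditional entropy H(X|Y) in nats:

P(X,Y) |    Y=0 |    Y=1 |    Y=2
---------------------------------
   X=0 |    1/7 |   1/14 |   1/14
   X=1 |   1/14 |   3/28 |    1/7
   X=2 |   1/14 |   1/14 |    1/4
1.0237 nats

Using the chain rule: H(X|Y) = H(X,Y) - H(Y)

First, compute H(X,Y) = 2.0844 nats

Marginal P(Y) = (2/7, 1/4, 13/28)
H(Y) = 1.0607 nats

H(X|Y) = H(X,Y) - H(Y) = 2.0844 - 1.0607 = 1.0237 nats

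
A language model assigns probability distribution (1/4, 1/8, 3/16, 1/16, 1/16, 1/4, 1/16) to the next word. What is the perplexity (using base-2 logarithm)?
5.9704

Perplexity is 2^H (or exp(H) for natural log).

First, H = -Σ p log p = 2.5778 bits
Perplexity = 2^2.5778 = 5.9704

Interpretation: The model's uncertainty is equivalent to choosing uniformly among 6.0 options.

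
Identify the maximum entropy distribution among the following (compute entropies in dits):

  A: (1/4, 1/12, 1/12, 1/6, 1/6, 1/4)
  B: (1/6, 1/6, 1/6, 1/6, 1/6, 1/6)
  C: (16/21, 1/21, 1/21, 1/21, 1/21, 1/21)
B

For a discrete distribution over n outcomes, entropy is maximized by the uniform distribution.

Computing entropies:
H(A) = 0.7403 dits
H(B) = 0.7782 dits
H(C) = 0.4048 dits

The uniform distribution (where all probabilities equal 1/6) achieves the maximum entropy of log_10(6) = 0.7782 dits.

Distribution B has the highest entropy.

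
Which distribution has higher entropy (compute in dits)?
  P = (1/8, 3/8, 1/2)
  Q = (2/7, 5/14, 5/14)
Q

Computing entropies in dits:
H(P) = 0.4231
H(Q) = 0.4748

Distribution Q has higher entropy.

Intuition: The distribution closer to uniform (more spread out) has higher entropy.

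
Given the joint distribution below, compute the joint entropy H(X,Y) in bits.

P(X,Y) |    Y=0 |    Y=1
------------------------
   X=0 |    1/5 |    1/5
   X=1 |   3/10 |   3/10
1.9710 bits

Joint entropy is H(X,Y) = -Σ_{x,y} p(x,y) log p(x,y).

Summing over all non-zero entries:
H(X,Y) = -[1/5·log_2(1/5) + 1/5·log_2(1/5) + 3/10·log_2(3/10) + 3/10·log_2(3/10)]
H(X,Y) = 1.9710 bits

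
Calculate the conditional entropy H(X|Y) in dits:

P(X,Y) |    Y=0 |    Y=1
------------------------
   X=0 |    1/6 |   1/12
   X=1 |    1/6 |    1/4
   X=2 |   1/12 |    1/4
0.4453 dits

Using the chain rule: H(X|Y) = H(X,Y) - H(Y)

First, compute H(X,Y) = 0.7403 dits

Marginal P(Y) = (5/12, 7/12)
H(Y) = 0.2950 dits

H(X|Y) = H(X,Y) - H(Y) = 0.7403 - 0.2950 = 0.4453 dits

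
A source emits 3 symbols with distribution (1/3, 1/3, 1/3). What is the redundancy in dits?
0.0000 dits

Redundancy measures how far a source is from maximum entropy:
R = H_max - H(X)

Maximum entropy for 3 symbols: H_max = log_10(3) = 0.4771 dits
Actual entropy: H(X) = 0.4771 dits
Redundancy: R = 0.4771 - 0.4771 = 0.0000 dits

This redundancy represents potential for compression: the source could be compressed by 0.0000 dits per symbol.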